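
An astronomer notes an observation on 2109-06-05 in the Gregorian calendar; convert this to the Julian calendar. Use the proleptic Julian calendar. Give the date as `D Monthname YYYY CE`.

22 May 2109 CE

At this point the Julian calendar is 14 days behind the Gregorian.
5 June 2109 Gregorian − 14 days → 22 May 2109 Julian.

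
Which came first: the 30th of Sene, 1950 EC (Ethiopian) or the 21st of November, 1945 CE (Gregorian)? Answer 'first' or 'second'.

second

The two dates have Julian Day Numbers 2436392 and 2431781 respectively.
Since 2431781 < 2436392, the second date comes first.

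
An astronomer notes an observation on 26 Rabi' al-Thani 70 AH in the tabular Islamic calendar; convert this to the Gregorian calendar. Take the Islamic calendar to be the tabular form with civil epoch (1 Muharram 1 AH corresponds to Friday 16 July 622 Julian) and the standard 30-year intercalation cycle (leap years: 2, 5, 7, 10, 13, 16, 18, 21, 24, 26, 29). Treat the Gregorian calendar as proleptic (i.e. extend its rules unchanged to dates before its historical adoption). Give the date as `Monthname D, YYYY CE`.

Both dates share Julian Day Number 1973005; in the Gregorian calendar that is 20 October 689 CE.

October 20, 689 CE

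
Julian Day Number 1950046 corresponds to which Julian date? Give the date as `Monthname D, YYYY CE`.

December 8, 626 CE

The proleptic Gregorian equivalent of JDN 1950046 is 11 December 626.
In the Julian calendar that day is December 8, 626 CE.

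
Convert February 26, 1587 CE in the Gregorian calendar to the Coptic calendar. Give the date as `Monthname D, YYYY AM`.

Both dates share Julian Day Number 2300756; in the Coptic calendar that is 22 Meshir 1303 AM.

Meshir 22, 1303 AM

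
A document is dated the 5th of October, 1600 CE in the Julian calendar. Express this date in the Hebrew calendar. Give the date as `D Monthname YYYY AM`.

7 Cheshvan 5361 AM

Julian Day Number of the source date = 2305736.
Converting JDN 2305736 to the Hebrew calendar gives 7 Cheshvan 5361 AM.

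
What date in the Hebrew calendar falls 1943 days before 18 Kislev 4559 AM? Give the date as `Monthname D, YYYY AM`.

Av 23, 4553 AM

Counting 1943 days back from JDN 2012862 reaches JDN 2010919, which is Av 23, 4553 AM.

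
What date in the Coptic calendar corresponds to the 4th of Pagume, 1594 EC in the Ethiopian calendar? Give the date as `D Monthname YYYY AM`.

The source date corresponds to 6 September 1602 in the Gregorian calendar (JDN 2306427).
That day falls on 4 Pi Kogi Enavot 1318 AM in the Coptic calendar.

4 Pi Kogi Enavot 1318 AM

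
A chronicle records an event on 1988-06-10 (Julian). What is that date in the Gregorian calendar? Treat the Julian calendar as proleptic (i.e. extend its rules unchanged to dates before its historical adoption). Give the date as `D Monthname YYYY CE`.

23 June 1988 CE

At this point the Julian calendar is 13 days behind the Gregorian.
10 June 1988 Julian + 13 days → 23 June 1988 Gregorian.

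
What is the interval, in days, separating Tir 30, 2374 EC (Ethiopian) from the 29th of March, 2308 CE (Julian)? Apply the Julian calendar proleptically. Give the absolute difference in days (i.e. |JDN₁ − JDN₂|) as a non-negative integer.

26965

JDN of the first date = 2591108.
JDN of the second date = 2564143.
|2564143 − 2591108| = 26965.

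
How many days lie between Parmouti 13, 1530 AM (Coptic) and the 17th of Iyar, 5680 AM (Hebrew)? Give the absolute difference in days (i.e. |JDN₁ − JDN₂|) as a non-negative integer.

38731

JDN of the first date = 2383719.
JDN of the second date = 2422450.
|2422450 − 2383719| = 38731.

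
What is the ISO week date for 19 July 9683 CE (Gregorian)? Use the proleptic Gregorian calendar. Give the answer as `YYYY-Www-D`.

9683-W29-1

The weekday is Monday (ISO weekday 1).
That Monday belongs to ISO week 29 of ISO year 9683.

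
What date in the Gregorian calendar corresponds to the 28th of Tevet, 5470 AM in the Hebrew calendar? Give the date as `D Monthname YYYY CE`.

Julian Day Number of the source date = 2345624.
Converting JDN 2345624 to the Gregorian calendar gives 31 December 1709 CE.

31 December 1709 CE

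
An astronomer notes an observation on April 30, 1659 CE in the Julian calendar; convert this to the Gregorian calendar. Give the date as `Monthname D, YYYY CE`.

For dates in this range the Gregorian date is 10 days ahead of the Julian.
30 April 1659 Julian + 10 days → 10 May 1659 Gregorian.

May 10, 1659 CE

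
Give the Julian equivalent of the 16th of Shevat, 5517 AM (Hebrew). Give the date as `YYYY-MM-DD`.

1757-01-26

The source date corresponds to 6 February 1757 in the Gregorian calendar (JDN 2362828).
That day falls on 26 January 1757 CE in the Julian calendar.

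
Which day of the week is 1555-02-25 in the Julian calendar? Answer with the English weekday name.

This is JDN 2289077 (7 March 1555 Gregorian).
2289077 ≡ 0 (mod 7); counting from Monday = 0 gives Monday.

Monday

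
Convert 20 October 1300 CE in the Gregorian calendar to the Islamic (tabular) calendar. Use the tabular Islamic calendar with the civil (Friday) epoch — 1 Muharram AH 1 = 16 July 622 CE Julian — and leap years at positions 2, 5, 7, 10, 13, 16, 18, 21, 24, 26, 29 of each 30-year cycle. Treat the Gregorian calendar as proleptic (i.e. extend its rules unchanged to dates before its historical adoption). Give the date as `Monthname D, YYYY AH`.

Muharram 27, 700 AH

Julian Day Number of the source date = 2196168.
Converting JDN 2196168 to the tabular Islamic calendar gives 27 Muharram 700 AH.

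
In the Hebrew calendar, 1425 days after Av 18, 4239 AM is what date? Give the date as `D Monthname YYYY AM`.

Counting 1425 days forward from JDN 1896216 reaches JDN 1897641, which is 25 Sivan 4243 AM.

25 Sivan 4243 AM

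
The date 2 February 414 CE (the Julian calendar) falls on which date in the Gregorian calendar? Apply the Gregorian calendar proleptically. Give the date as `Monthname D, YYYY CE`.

The Julian–Gregorian offset here is 1 day (Julian trailing).
2 February 414 Julian + 1 day → 3 February 414 Gregorian.

February 3, 414 CE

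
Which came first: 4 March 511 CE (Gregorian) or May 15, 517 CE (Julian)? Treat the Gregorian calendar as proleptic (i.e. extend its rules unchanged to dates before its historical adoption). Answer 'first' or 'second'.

first

Converting both to JDN: 1907761 vs 1910027; the smaller is the first.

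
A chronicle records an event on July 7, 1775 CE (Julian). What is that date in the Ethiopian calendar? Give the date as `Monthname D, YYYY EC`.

Julian Day Number of the source date = 2369564.
Converting JDN 2369564 to the Ethiopian calendar gives 13 Hamle 1767 EC.

Hamle 13, 1767 EC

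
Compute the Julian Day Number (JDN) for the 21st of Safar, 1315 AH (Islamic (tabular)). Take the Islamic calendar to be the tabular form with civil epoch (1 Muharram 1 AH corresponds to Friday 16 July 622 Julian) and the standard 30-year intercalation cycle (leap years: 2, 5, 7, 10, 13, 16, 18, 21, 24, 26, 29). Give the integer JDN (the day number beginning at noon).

2414128

Equivalently 22 July 1897 (Gregorian).
JDN 2299161 is 15 October 1582 CE (Gregorian); the target day is +114967 days from there, so JDN = 2414128.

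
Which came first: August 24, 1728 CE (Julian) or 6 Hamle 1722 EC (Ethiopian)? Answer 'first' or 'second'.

first

The two dates have Julian Day Numbers 2352446 and 2353121 respectively.
Since 2352446 < 2353121, the first date comes first.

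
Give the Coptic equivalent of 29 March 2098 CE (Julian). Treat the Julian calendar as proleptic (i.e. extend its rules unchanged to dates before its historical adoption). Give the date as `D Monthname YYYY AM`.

3 Parmouti 1814 AM

The source date corresponds to 11 April 2098 in the Gregorian calendar (JDN 2487440).
That day falls on 3 Parmouti 1814 AM in the Coptic calendar.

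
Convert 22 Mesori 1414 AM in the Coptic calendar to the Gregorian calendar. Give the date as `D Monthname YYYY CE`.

25 August 1698 CE

Both dates share Julian Day Number 2341479; in the Gregorian calendar that is 25 August 1698 CE.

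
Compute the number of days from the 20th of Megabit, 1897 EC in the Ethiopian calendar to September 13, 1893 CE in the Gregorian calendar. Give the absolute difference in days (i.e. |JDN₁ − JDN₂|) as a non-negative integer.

JDN of the first date = 2416934.
JDN of the second date = 2412720.
|2412720 − 2416934| = 4214.

4214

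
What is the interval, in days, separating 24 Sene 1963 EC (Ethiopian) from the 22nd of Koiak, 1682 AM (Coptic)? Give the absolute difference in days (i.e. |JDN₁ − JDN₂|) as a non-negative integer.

2008

First date → JDN 2441134; second date → JDN 2439126.
The interval is |2441134 − 2439126| = 2008 days.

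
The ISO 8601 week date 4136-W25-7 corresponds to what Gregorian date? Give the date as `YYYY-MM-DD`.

4136-06-24

ISO week 1 of 4136 is the week containing the first Thursday of 4136.
Week 25, day 7 (Sunday) lands on 4136-06-24.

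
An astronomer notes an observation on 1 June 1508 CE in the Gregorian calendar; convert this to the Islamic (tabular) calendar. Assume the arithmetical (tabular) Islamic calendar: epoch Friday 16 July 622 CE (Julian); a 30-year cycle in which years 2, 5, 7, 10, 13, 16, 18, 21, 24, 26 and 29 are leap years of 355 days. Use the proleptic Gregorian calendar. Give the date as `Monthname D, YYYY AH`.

Muharram 21, 914 AH

Julian Day Number of the source date = 2271997.
Converting JDN 2271997 to the tabular Islamic calendar gives 21 Muharram 914 AH.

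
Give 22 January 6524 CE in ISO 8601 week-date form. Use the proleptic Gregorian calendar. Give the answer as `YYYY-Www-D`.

6524-W03-6

The weekday is Saturday (ISO weekday 6).
That Saturday belongs to ISO week 3 of ISO year 6524.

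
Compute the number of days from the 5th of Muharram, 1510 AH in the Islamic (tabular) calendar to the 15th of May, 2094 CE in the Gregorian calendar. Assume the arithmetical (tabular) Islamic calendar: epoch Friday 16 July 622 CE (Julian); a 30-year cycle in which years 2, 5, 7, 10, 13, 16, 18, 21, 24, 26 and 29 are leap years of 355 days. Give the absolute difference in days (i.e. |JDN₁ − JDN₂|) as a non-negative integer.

JDN of the first date = 2483183.
JDN of the second date = 2486013.
|2486013 − 2483183| = 2830.

2830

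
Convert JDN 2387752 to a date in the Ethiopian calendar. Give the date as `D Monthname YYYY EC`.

28 Miyazya 1817 EC

The Gregorian equivalent of JDN 2387752 is 5 May 1825.
In the Ethiopian calendar that day is 28 Miyazya 1817 EC.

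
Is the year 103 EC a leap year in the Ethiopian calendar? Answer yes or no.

103 mod 4 = 3; in the Ethiopian calendar a year is leap when year mod 4 = 3, so it is a leap year.

yes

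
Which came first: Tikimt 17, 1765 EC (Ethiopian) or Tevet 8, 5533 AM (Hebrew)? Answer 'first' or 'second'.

first

Converting both to JDN: 2368568 vs 2368638; the smaller is the first.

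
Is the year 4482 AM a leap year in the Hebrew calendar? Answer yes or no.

Hebrew year 4482 is year 17 of its 19-year Metonic cycle; leap years are at positions 3, 6, 8, 11, 14, 17, 19, so it is a leap year (13 months).

yes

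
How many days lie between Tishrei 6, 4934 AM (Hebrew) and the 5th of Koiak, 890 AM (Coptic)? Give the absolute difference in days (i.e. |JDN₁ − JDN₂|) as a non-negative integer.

77

First date → JDN 2149754; second date → JDN 2149831.
The interval is |2149754 − 2149831| = 77 days.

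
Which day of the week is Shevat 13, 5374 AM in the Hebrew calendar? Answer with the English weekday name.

In the Gregorian calendar this is 23 January 1614 (JDN 2310584).
JDN 2310584 mod 7 = 3, and JDN 0 was a Monday, so this is a Thursday.

Thursday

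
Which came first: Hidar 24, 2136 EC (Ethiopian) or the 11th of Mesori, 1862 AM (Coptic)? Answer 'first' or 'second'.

Converting both to JDN: 2504113 vs 2505100; the smaller is the first.

first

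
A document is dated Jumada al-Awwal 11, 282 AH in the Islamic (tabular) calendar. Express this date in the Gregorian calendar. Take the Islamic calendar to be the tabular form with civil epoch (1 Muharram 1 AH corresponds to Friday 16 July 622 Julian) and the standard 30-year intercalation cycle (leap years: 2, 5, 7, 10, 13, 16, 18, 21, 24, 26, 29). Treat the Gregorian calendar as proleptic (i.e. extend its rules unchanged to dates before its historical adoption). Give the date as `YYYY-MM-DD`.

0895-07-12

Julian Day Number of the source date = 2048145.
Converting JDN 2048145 to the Gregorian calendar gives 12 July 895 CE.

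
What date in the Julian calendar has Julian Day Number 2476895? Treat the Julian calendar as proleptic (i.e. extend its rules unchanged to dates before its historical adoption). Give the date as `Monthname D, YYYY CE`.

May 15, 2069 CE

JDN 2476895 is 28 May 2069 in the Gregorian calendar.
In the Julian calendar that day is May 15, 2069 CE.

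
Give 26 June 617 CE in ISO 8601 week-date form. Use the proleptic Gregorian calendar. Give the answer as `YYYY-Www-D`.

0617-W26-4

The weekday is Thursday (ISO weekday 4).
That Thursday belongs to ISO week 26 of ISO year 617.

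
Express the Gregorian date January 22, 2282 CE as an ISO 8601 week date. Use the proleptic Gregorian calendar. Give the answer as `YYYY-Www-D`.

2282-W03-7

The weekday is Sunday (ISO weekday 7).
That Sunday belongs to ISO week 3 of ISO year 2282.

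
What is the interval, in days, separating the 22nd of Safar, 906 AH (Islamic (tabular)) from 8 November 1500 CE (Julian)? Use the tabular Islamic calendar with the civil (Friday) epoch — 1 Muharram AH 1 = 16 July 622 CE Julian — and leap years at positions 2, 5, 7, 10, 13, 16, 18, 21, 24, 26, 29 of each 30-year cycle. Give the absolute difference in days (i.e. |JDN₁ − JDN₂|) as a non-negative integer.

JDN of the first date = 2269193.
JDN of the second date = 2269245.
|2269245 − 2269193| = 52.

52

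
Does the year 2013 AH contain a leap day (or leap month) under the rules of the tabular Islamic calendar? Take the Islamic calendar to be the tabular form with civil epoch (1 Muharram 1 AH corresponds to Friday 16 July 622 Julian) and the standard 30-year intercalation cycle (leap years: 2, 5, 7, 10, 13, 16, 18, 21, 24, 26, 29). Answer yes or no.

no

Year 2013 AH is year 3 of its 30-year cycle; leap positions are 2, 5, 7, 10, 13, 16, 18, 21, 24, 26, 29, so it is a common year (354 days).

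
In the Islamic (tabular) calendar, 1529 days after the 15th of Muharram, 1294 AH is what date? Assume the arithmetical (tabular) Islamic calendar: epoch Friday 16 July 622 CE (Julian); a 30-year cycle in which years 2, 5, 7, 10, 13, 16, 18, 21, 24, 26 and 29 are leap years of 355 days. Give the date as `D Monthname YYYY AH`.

Counting 1529 days forward from JDN 2406650 reaches JDN 2408179, which is 8 Jumada al-Awwal 1298 AH.

8 Jumada al-Awwal 1298 AH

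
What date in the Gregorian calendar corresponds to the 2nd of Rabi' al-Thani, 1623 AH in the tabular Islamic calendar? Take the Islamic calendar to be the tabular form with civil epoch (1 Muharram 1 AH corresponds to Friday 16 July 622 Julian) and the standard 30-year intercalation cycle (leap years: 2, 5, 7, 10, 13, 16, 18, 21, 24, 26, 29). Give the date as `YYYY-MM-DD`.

Julian Day Number of the source date = 2523313.
Converting JDN 2523313 to the Gregorian calendar gives 29 June 2196 CE.

2196-06-29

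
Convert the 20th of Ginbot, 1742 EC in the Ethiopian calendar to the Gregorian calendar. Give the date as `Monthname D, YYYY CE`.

May 26, 1750 CE

Both dates share Julian Day Number 2360380; in the Gregorian calendar that is 26 May 1750 CE.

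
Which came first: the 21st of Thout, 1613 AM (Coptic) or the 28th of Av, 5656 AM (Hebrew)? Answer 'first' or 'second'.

Converting both to JDN: 2413833 vs 2413779; the smaller is the second.

second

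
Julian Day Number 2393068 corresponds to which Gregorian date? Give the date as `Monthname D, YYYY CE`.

November 24, 1839 CE

Counting from JDN 2299161 = 15 Oct 1582 gives an offset of 93907 days.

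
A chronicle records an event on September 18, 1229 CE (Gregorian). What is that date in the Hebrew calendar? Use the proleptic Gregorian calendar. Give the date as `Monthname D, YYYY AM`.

Elul 21, 4989 AM

Both dates share Julian Day Number 2170204; in the Hebrew calendar that is 21 Elul 4989 AM.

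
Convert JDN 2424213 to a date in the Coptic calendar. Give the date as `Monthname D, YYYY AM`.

Meshir 24, 1641 AM

The Gregorian equivalent of JDN 2424213 is 3 March 1925.
In the Coptic calendar that day is Meshir 24, 1641 AM.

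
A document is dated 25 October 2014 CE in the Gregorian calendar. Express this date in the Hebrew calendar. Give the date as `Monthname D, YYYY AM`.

Cheshvan 1, 5775 AM

Julian Day Number of the source date = 2456956.
Converting JDN 2456956 to the Hebrew calendar gives 1 Cheshvan 5775 AM.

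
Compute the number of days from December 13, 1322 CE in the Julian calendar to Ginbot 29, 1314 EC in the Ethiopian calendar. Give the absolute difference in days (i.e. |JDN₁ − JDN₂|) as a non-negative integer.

First date → JDN 2204265; second date → JDN 2204062.
The interval is |2204265 − 2204062| = 203 days.

203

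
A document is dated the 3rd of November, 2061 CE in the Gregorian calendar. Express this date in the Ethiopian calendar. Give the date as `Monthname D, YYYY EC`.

Both dates share Julian Day Number 2474132; in the Ethiopian calendar that is 24 Tikimt 2054 EC.

Tikimt 24, 2054 EC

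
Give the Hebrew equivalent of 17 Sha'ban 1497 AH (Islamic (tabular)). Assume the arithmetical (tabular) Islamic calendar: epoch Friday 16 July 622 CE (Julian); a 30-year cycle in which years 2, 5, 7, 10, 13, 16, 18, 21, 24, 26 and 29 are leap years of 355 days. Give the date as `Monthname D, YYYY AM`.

Av 18, 5834 AM

The source date corresponds to 11 August 2074 in the Gregorian calendar (JDN 2478796).
That day falls on 18 Av 5834 AM in the Hebrew calendar.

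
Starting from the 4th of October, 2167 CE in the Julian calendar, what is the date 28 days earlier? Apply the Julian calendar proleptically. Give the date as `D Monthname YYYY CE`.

6 September 2167 CE

JDN of the 4th of October, 2167 CE = 2512831.
2512831 − 28 = 2512803.
JDN 2512803 in the Julian calendar is 6 September 2167 CE.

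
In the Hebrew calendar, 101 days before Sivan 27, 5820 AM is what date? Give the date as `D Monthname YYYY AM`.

Counting 101 days back from JDN 2473636 reaches JDN 2473535, which is 14 Adar II 5820 AM.

14 Adar II 5820 AM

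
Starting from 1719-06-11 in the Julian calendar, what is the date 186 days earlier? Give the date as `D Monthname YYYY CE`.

JDN of 1719-06-11 = 2349084.
2349084 − 186 = 2348898.
JDN 2348898 in the Julian calendar is 7 December 1718 CE.

7 December 1718 CE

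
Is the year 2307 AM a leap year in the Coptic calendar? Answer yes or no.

yes

2307 mod 4 = 3; in the Coptic calendar a year is leap when year mod 4 = 3, so it is a leap year.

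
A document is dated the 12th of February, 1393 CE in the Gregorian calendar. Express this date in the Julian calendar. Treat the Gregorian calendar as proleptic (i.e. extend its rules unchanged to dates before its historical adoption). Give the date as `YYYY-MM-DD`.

1393-02-04

At this point the Julian calendar is 8 days behind the Gregorian.
12 February 1393 Gregorian − 8 days → 4 February 1393 Julian.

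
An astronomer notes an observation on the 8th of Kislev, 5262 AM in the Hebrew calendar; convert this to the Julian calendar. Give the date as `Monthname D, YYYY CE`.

November 19, 1501 CE

Julian Day Number of the source date = 2269621.
Converting JDN 2269621 to the Julian calendar gives 19 November 1501 CE.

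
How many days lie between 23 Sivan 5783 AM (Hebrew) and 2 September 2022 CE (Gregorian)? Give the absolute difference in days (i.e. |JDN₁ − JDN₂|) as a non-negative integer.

JDN of the first date = 2460108.
JDN of the second date = 2459825.
|2459825 − 2460108| = 283.

283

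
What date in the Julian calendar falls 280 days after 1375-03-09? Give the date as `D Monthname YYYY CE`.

14 December 1375 CE

JDN of 1375-03-09 = 2223344.
2223344 + 280 = 2223624.
JDN 2223624 in the Julian calendar is 14 December 1375 CE.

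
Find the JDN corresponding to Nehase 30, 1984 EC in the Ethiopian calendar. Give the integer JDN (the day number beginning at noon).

2448871

In the Gregorian calendar the same day is 5 September 1992.
JDN 2299161 is 15 October 1582 CE (Gregorian); the target day is +149710 days from there, so JDN = 2448871.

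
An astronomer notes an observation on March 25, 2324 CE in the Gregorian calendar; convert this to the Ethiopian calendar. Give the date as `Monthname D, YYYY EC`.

Megabit 13, 2316 EC

Julian Day Number of the source date = 2569967.
Converting JDN 2569967 to the Ethiopian calendar gives 13 Megabit 2316 EC.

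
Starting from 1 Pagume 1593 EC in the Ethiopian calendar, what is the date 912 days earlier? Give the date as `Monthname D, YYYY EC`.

Yekatit 30, 1591 EC

JDN of 1 Pagume 1593 EC = 2306059.
2306059 − 912 = 2305147.
JDN 2305147 in the Ethiopian calendar is Yekatit 30, 1591 EC.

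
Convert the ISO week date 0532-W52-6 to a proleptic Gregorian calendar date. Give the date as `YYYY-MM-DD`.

ISO week 1 of 532 is the week containing the first Thursday of 532.
Week 52, day 6 (Saturday) lands on 0532-12-27.

0532-12-27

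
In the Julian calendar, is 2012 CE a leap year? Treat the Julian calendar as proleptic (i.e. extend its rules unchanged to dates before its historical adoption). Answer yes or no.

yes

2012 mod 4 = 0, so it is a leap year in the Julian calendar.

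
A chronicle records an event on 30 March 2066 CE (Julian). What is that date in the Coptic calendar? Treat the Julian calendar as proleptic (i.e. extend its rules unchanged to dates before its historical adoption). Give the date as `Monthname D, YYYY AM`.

Julian Day Number of the source date = 2475753.
Converting JDN 2475753 to the Coptic calendar gives 4 Parmouti 1782 AM.

Parmouti 4, 1782 AM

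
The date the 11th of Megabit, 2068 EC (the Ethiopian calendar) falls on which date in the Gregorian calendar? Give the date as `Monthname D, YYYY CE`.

March 20, 2076 CE

Julian Day Number of the source date = 2479383.
Converting JDN 2479383 to the Gregorian calendar gives 20 March 2076 CE.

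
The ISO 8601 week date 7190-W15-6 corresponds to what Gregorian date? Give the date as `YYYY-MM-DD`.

ISO week 1 of 7190 is the week containing the first Thursday of 7190.
Week 15, day 6 (Saturday) lands on 7190-04-14.

7190-04-14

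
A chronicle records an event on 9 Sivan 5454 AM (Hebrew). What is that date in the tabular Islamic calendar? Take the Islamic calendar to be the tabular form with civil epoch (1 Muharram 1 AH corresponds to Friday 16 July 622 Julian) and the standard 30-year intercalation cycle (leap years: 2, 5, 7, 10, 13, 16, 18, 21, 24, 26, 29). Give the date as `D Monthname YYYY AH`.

8 Shawwal 1105 AH

Julian Day Number of the source date = 2339934.
Converting JDN 2339934 to the tabular Islamic calendar gives 8 Shawwal 1105 AH.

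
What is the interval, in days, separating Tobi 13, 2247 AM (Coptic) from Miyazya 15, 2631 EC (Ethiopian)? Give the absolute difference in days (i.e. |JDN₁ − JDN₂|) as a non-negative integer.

First date → JDN 2645513; second date → JDN 2685052.
The interval is |2645513 − 2685052| = 39539 days.

39539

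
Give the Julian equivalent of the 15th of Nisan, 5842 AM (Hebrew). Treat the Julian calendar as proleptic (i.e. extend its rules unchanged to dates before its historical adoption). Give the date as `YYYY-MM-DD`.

The source date corresponds to 14 April 2082 in the Gregorian calendar (JDN 2481599).
That day falls on 1 April 2082 CE in the Julian calendar.

2082-04-01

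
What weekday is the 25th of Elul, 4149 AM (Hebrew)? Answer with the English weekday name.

In the proleptic Gregorian calendar this is 4 September 389 (JDN 1863386).
Since JDN mod 7 = 0 (0 = Monday), the day is Monday.

Monday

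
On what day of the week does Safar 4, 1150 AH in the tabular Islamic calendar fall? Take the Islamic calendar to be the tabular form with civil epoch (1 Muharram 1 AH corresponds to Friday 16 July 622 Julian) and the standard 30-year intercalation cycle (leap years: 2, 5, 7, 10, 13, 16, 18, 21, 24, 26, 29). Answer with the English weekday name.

Monday

In the Gregorian calendar this is 3 June 1737 (JDN 2355640).
Since JDN mod 7 = 0 (0 = Monday), the day is Monday.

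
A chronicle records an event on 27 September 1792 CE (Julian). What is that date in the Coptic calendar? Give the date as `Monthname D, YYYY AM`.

Thout 30, 1509 AM

The source date corresponds to 8 October 1792 in the Gregorian calendar (JDN 2375856).
That day falls on 30 Thout 1509 AM in the Coptic calendar.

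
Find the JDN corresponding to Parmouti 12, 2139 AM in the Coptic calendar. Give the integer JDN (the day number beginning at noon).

Equivalently 23 April 2423 (Gregorian).
JDN 2400001 is 17 November 1858 CE (Gregorian), MJD 0; the target day is +206154 days from there, so JDN = 2606155.

2606155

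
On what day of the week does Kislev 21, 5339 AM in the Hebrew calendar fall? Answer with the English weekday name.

Thursday

In the proleptic Gregorian calendar this is 30 November 1578 (JDN 2297746).
JDN 2297746 mod 7 = 3, and JDN 0 was a Monday, so this is a Thursday.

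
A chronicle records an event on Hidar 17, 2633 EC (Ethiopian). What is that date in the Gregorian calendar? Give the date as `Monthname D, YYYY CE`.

Both dates share Julian Day Number 2685635; in the Gregorian calendar that is 1 December 2640 CE.

December 1, 2640 CE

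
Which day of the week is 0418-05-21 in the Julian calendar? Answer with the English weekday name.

This is JDN 1873873 (22 May 418 Gregorian).
Since JDN mod 7 = 1 (0 = Monday), the day is Tuesday.

Tuesday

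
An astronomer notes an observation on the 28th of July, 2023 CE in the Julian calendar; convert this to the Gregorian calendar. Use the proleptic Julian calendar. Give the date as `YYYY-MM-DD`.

2023-08-10

The Julian–Gregorian offset here is 13 days (Julian trailing).
28 July 2023 Julian + 13 days → 10 August 2023 Gregorian.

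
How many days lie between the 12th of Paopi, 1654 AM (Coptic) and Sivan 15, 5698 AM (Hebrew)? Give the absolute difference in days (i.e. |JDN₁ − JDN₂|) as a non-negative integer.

235

JDN of the first date = 2428829.
JDN of the second date = 2429064.
|2429064 − 2428829| = 235.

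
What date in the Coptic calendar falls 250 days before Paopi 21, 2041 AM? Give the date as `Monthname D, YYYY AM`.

JDN of Paopi 21, 2041 AM = 2570190.
2570190 − 250 = 2569940.
JDN 2569940 in the Coptic calendar is Meshir 16, 2040 AM.

Meshir 16, 2040 AM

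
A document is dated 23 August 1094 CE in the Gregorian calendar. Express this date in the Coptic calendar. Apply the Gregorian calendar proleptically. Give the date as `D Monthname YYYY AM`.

24 Mesori 810 AM

Both dates share Julian Day Number 2120870; in the Coptic calendar that is 24 Mesori 810 AM.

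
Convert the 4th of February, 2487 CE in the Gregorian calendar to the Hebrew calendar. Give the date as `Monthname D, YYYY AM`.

Both dates share Julian Day Number 2629453; in the Hebrew calendar that is 11 Shevat 6247 AM.

Shevat 11, 6247 AM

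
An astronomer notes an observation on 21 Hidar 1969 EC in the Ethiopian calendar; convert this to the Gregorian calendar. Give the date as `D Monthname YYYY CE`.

Julian Day Number of the source date = 2443113.
Converting JDN 2443113 to the Gregorian calendar gives 30 November 1976 CE.

30 November 1976 CE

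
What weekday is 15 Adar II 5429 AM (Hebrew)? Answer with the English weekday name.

Monday

In the Gregorian calendar this is 18 March 1669 (JDN 2330727).
2330727 ≡ 0 (mod 7); counting from Monday = 0 gives Monday.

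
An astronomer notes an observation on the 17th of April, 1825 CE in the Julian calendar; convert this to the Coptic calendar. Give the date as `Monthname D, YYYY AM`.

The source date corresponds to 29 April 1825 in the Gregorian calendar (JDN 2387746).
That day falls on 22 Parmouti 1541 AM in the Coptic calendar.

Parmouti 22, 1541 AM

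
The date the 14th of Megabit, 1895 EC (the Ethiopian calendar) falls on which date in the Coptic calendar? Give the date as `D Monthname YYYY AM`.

Julian Day Number of the source date = 2416197.
Converting JDN 2416197 to the Coptic calendar gives 14 Paremhat 1619 AM.

14 Paremhat 1619 AM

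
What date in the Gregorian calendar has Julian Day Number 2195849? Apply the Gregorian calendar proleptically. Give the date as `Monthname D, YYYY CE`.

Counting from JDN 2299161 = 15 Oct 1582 gives an offset of -103312 days.

December 5, 1299 CE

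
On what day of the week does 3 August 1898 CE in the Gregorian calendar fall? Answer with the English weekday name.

2414505 ≡ 2 (mod 7); counting from Monday = 0 gives Wednesday.

Wednesday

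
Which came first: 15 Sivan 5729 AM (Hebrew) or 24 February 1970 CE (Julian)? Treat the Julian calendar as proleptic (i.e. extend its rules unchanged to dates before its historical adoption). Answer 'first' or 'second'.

first

Converting both to JDN: 2440374 vs 2440655; the smaller is the first.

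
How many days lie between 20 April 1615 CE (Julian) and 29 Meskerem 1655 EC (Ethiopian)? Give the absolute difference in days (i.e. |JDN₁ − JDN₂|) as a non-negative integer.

17326

First date → JDN 2311046; second date → JDN 2328372.
The interval is |2311046 − 2328372| = 17326 days.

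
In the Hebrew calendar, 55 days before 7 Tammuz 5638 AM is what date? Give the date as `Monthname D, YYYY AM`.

Counting 55 days back from JDN 2407174 reaches JDN 2407119, which is Iyar 11, 5638 AM.

Iyar 11, 5638 AM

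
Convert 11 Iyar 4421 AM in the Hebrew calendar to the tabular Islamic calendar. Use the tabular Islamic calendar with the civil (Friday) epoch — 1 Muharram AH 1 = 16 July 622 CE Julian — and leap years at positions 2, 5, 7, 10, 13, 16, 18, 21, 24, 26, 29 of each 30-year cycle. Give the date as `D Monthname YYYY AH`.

10 Dhu al-Hijjah 40 AH

The source date corresponds to 19 April 661 in the proleptic Gregorian calendar (JDN 1962594).
That day falls on 10 Dhu al-Hijjah 40 AH in the tabular Islamic calendar.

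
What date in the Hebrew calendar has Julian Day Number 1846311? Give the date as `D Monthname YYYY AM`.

19 Kislev 4103 AM

JDN 1846311 is 5 December 342 in the proleptic Gregorian calendar.
In the Hebrew calendar that day is 19 Kislev 4103 AM.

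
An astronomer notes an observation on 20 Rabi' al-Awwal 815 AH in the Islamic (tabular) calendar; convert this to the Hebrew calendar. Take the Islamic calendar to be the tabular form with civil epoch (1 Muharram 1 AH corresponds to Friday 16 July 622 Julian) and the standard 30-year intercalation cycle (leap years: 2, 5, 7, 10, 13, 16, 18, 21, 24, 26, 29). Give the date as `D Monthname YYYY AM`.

19 Tammuz 5172 AM

Both dates share Julian Day Number 2236972; in the Hebrew calendar that is 19 Tammuz 5172 AM.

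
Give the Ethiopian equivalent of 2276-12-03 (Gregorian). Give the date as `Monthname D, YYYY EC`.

Hidar 22, 2269 EC

Julian Day Number of the source date = 2552689.
Converting JDN 2552689 to the Ethiopian calendar gives 22 Hidar 2269 EC.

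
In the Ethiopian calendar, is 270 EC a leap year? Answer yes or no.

270 mod 4 = 2; in the Ethiopian calendar a year is leap when year mod 4 = 3, so it is a common year.

no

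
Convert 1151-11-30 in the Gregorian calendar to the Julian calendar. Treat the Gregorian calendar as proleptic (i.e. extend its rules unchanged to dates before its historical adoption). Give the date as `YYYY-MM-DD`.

At this point the Julian calendar is 7 days behind the Gregorian.
30 November 1151 Gregorian − 7 days → 23 November 1151 Julian.

1151-11-23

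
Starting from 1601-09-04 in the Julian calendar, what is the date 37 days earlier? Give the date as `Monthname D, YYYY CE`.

July 29, 1601 CE

Counting 37 days back from JDN 2306070 reaches JDN 2306033, which is July 29, 1601 CE.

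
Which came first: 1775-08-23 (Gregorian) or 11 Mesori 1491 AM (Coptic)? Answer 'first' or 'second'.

second

Converting both to JDN: 2369600 vs 2369592; the smaller is the second.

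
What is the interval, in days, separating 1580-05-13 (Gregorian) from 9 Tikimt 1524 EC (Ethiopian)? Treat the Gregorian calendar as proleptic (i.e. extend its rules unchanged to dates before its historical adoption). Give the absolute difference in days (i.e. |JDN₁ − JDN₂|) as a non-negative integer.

17741

JDN of the first date = 2298276.
JDN of the second date = 2280535.
|2280535 − 2298276| = 17741.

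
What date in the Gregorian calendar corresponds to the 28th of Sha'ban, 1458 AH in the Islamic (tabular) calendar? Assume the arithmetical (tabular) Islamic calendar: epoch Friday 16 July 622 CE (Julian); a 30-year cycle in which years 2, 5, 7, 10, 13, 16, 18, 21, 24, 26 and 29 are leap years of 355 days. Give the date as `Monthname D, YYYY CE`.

Both dates share Julian Day Number 2464986; in the Gregorian calendar that is 19 October 2036 CE.

October 19, 2036 CE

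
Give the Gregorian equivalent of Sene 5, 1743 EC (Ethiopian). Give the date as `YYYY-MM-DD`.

1751-06-10

Julian Day Number of the source date = 2360760.
Converting JDN 2360760 to the Gregorian calendar gives 10 June 1751 CE.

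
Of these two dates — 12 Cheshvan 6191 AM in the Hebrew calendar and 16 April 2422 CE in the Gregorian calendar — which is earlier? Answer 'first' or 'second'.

First date → JDN 2608902; second date → JDN 2605783.
JDN 2605783 < JDN 2608902, so the second date is earlier.

second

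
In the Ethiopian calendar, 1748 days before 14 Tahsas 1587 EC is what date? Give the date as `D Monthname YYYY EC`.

The starting date is JDN 2303610; 2303610 − 1748 = 2301862.
JDN 2301862 corresponds to 2 Megabit 1582 EC.

2 Megabit 1582 EC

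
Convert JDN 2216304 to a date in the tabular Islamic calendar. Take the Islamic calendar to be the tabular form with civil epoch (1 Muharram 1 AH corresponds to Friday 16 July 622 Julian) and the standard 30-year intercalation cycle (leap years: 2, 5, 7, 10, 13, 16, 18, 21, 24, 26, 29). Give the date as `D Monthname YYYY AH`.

The proleptic Gregorian equivalent of JDN 2216304 is 7 December 1355.
In the tabular Islamic calendar that day is 23 Dhu al-Qa'dah 756 AH.

23 Dhu al-Qa'dah 756 AH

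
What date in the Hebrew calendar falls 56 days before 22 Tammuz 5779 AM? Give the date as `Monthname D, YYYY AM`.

Iyar 25, 5779 AM

The starting date is JDN 2458690; 2458690 − 56 = 2458634.
JDN 2458634 corresponds to Iyar 25, 5779 AM.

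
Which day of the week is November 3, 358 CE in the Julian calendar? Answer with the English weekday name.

Tuesday

In the proleptic Gregorian calendar this is 4 November 358 (JDN 1852124).
Since JDN mod 7 = 1 (0 = Monday), the day is Tuesday.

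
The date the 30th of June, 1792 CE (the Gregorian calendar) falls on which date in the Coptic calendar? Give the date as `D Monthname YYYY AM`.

25 Paoni 1508 AM

Julian Day Number of the source date = 2375756.
Converting JDN 2375756 to the Coptic calendar gives 25 Paoni 1508 AM.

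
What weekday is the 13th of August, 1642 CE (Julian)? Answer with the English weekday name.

Saturday

This is JDN 2321023 (23 August 1642 Gregorian).
Since JDN mod 7 = 5 (0 = Monday), the day is Saturday.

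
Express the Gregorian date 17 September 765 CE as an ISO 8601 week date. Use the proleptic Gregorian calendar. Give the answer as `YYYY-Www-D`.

0765-W37-5

The weekday is Friday (ISO weekday 5).
That Friday belongs to ISO week 37 of ISO year 765.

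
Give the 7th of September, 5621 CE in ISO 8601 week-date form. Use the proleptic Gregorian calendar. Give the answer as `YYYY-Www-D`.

5621-W36-2

The weekday is Tuesday (ISO weekday 2).
That Tuesday belongs to ISO week 36 of ISO year 5621.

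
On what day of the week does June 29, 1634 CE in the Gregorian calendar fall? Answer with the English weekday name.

Thursday

Since JDN mod 7 = 3 (0 = Monday), the day is Thursday.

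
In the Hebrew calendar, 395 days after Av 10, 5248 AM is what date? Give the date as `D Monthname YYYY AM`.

20 Elul 5249 AM

The starting date is JDN 2264749; 2264749 + 395 = 2265144.
JDN 2265144 corresponds to 20 Elul 5249 AM.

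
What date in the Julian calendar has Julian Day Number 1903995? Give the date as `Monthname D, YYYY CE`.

The proleptic Gregorian equivalent of JDN 1903995 is 10 November 500.
In the Julian calendar that day is November 8, 500 CE.

November 8, 500 CE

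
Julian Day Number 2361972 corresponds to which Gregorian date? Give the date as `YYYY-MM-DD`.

1754-10-04

JDN 2451545 is 1 Jan 2000; 2361972 is −89573 days from there.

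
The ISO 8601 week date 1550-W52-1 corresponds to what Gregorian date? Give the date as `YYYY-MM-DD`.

1550-12-25

ISO week 1 of 1550 is the week containing the first Thursday of 1550.
Week 52, day 1 (Monday) lands on 1550-12-25.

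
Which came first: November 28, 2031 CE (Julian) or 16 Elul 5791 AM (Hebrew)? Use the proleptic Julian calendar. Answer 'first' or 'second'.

Converting both to JDN: 2463212 vs 2463114; the smaller is the second.

second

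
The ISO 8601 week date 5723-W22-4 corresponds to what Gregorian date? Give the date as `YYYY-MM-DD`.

ISO week 1 of 5723 is the week containing the first Thursday of 5723.
Week 22, day 4 (Thursday) lands on 5723-06-03.

5723-06-03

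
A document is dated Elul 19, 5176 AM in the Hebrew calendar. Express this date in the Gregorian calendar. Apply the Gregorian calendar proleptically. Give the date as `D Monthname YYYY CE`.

20 September 1416 CE

Julian Day Number of the source date = 2238506.
Converting JDN 2238506 to the Gregorian calendar gives 20 September 1416 CE.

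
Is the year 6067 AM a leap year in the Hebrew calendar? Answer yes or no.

yes

Hebrew year 6067 is year 6 of its 19-year Metonic cycle; leap years are at positions 3, 6, 8, 11, 14, 17, 19, so it is a leap year (13 months).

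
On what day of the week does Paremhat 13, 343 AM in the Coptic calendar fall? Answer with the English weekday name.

Monday

Equivalently 12 March 627 Gregorian, JDN 1950137.
1950137 ≡ 0 (mod 7); counting from Monday = 0 gives Monday.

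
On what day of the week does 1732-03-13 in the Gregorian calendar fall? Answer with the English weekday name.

JDN 2353732 mod 7 = 3, and JDN 0 was a Monday, so this is a Thursday.

Thursday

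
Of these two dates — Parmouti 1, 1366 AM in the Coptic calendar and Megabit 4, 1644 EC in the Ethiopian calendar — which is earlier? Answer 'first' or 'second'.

first

The two dates have Julian Day Numbers 2323806 and 2324510 respectively.
Since 2323806 < 2324510, the first date comes first.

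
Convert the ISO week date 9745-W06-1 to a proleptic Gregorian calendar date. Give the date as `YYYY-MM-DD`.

9745-02-08

ISO week 1 of 9745 is the week containing the first Thursday of 9745.
Week 6, day 1 (Monday) lands on 9745-02-08.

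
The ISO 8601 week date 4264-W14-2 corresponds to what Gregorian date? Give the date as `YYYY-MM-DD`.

4264-04-05

ISO week 1 of 4264 is the week containing the first Thursday of 4264.
Week 14, day 2 (Tuesday) lands on 4264-04-05.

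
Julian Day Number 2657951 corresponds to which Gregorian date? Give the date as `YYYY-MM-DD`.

Counting from JDN 2299161 = 15 Oct 1582 gives an offset of 358790 days.

2565-02-13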